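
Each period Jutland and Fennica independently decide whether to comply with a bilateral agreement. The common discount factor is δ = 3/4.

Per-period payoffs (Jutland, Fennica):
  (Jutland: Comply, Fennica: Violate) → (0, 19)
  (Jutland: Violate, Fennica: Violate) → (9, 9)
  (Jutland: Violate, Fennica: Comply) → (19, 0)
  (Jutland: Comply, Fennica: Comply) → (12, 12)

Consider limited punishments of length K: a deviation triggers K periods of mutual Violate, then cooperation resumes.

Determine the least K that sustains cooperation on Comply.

6

IC: δ(1−δ^K)/(1−δ) ≥ (19−12)/(12−9) = 7/3.
With δ = 3/4: need 1 − δ^K ≥ 7/3·(1−3/4)/(3/4), i.e. δ^K ≤ 0.2222.
Since (3/4)^5 = 0.2373 and (3/4)^6 = 0.1780, the smallest such K is 6.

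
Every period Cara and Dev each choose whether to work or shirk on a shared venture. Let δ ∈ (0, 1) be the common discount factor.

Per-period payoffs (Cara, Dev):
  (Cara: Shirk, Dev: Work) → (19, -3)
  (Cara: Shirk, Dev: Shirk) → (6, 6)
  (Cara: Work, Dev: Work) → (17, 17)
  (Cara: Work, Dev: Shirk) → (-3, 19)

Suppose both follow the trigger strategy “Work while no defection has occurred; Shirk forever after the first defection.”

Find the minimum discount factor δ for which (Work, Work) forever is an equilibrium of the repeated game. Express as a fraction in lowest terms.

One-period gain from deviating is 19 − 17 = 2. The loss is 17 − 6 = 11 in every subsequent period, with present value 11·δ/(1−δ).
Deviation is unprofitable when 11·δ/(1−δ) ≥ 2, i.e. δ/(1−δ) ≥ 2/11.
Equivalently δ ≥ 2/(2+11) = 2/13.

2/13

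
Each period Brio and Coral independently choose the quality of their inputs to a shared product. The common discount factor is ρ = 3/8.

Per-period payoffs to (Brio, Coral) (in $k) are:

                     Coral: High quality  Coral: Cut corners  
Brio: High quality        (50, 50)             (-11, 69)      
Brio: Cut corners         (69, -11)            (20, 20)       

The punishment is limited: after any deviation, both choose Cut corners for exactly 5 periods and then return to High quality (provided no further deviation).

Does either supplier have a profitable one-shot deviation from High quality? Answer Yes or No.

A one-shot deviation gives 69 now, then 20 for 5 periods, then back to 50.
Gain from deviating: (69−50) today; loss: (50−20) in each of the next 5 periods.
No-deviation condition: (50−20)(ρ+…+ρ^5) ≥ 69−50, i.e. ρ+…+ρ^5 ≥ 19/30.
At ρ = 3/8: ρ+…+ρ^5 = 0.5956 < 0.6333.
So cooperation is not sustainable.

Yes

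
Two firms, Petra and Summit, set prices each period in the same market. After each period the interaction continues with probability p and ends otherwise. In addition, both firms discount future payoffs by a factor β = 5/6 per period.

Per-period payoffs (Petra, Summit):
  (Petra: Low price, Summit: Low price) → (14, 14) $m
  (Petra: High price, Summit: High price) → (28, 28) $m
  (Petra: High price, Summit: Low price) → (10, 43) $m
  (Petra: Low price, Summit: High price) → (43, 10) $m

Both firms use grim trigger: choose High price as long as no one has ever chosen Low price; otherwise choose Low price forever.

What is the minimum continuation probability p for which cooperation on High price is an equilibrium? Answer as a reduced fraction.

Expected continuation weight on next period's payoff is β·p = 5/6·p, which plays the role of the discount factor.
Cooperation requires 5/6·p ≥ (43−28)/(43−14) = 15/29, hence p ≥ 18/29.

18/29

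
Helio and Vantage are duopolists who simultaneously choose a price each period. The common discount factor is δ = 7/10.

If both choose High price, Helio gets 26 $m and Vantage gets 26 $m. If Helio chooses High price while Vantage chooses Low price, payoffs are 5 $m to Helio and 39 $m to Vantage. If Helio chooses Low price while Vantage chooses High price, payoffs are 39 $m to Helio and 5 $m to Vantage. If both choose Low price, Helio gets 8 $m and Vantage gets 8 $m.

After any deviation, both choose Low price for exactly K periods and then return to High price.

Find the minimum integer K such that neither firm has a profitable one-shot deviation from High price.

2

No profitable deviation requires (26−8)(δ+…+δ^K) ≥ 39−26, i.e. δ+…+δ^K ≥ 13/18 ≈ 0.7222.
With δ = 7/10, the partial sums are K=1: 0.7000, K=2: 1.1900.
K = 2 is the first length at which the sum reaches 0.7222.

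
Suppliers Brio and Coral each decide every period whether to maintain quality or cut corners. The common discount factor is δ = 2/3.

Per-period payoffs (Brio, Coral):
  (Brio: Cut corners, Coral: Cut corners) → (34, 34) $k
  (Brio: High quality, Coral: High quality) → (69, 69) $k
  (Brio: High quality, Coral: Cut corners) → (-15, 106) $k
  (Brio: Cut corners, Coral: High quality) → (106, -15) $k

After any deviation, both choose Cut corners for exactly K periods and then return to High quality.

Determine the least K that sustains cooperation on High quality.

No profitable deviation requires (69−34)(δ+…+δ^K) ≥ 106−69, i.e. δ+…+δ^K ≥ 37/35 ≈ 1.0571.
With δ = 2/3, the partial sums are K=1: 0.6667, K=2: 1.1111.
K = 2 is the first length at which the sum reaches 1.0571.

2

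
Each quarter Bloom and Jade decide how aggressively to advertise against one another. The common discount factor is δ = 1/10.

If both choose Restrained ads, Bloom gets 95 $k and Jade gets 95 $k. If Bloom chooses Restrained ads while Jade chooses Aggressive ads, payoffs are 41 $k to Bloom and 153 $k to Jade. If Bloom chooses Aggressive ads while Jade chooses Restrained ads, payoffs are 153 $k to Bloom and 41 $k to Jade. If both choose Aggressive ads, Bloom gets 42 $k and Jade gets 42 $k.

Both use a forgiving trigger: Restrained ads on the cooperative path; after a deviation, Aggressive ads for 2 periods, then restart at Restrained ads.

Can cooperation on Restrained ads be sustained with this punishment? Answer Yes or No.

No

IC: δ+…+δ^2 ≥ (153−95)/(95−42) = 58/53.
At δ = 1/10: partial sum = 0.1100 < 1.0943. Cooperation not sustainable.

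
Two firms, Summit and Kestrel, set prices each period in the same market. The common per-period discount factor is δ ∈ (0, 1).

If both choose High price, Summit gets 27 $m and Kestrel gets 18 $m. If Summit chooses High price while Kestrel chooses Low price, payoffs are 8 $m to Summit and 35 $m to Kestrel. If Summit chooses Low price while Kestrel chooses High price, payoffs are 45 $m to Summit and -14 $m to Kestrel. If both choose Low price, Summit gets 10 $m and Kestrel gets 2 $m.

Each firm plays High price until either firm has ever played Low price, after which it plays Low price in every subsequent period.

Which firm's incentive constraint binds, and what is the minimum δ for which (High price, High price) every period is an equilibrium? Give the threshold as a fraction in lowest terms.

Summit: cooperation gives 27 each period; deviation gives 45 once then 10 forever.
  27/(1−δ) ≥ 45 + 10δ/(1−δ) ⇒ δ ≥ 18/35.
Kestrel: cooperation gives 18 each period; deviation gives 35 once then 2 forever.
  δ ≥ 17/33.
Both must hold, so the binding constraint is Kestrel's: δ ≥ 17/33.

Kestrel; δ ≥ 17/33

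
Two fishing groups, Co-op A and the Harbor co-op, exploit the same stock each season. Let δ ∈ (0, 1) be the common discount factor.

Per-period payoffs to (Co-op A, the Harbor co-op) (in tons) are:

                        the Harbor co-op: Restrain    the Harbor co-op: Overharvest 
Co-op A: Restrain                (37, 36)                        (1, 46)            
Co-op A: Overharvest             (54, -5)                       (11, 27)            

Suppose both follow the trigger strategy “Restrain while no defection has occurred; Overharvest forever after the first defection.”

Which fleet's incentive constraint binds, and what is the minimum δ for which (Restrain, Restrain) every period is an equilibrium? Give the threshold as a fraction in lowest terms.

the Harbor co-op; δ ≥ 10/19

Co-op A: cooperation gives 37 each period; deviation gives 54 once then 11 forever.
  37/(1−δ) ≥ 54 + 11δ/(1−δ) ⇒ δ ≥ 17/43.
the Harbor co-op: cooperation gives 36 each period; deviation gives 46 once then 27 forever.
  δ ≥ 10/19.
Both must hold, so the binding constraint is the Harbor co-op's: δ ≥ 10/19.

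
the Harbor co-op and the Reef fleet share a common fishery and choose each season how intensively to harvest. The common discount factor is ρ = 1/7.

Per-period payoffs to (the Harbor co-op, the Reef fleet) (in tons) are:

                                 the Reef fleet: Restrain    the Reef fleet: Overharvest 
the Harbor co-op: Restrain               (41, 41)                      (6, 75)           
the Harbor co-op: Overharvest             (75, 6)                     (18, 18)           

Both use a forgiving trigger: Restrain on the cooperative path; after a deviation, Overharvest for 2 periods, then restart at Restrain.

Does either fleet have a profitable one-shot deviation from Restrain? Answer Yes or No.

Yes

IC: ρ+…+ρ^2 ≥ (75−41)/(41−18) = 34/23.
At ρ = 1/7: partial sum = 0.1633 < 1.4783. Cooperation not sustainable.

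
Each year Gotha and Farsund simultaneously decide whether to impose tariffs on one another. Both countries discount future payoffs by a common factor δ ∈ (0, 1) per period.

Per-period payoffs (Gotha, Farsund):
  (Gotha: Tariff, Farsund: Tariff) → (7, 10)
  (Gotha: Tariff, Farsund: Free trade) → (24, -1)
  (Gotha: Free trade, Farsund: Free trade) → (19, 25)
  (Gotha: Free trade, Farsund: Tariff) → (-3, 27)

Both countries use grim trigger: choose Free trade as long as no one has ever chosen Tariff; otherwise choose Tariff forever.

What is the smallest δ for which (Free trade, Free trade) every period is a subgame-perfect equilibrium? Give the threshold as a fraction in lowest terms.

Gotha's threshold: (24−19)/(24−7) = 5/17.
Farsund's threshold: (27−25)/(27−10) = 2/17.
5/17 > 2/17, so Gotha binds and δ* = 5/17.

5/17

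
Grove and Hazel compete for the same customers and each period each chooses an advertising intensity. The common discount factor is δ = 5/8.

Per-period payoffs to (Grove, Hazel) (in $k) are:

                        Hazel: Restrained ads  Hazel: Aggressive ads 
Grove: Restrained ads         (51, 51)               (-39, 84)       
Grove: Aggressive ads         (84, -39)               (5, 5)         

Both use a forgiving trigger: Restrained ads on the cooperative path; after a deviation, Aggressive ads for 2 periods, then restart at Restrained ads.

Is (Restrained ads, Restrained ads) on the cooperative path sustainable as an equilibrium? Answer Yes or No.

Yes

IC: δ+…+δ^2 ≥ (84−51)/(51−5) = 33/46.
At δ = 5/8: partial sum = 1.0156 ≥ 0.7174. Cooperation sustainable.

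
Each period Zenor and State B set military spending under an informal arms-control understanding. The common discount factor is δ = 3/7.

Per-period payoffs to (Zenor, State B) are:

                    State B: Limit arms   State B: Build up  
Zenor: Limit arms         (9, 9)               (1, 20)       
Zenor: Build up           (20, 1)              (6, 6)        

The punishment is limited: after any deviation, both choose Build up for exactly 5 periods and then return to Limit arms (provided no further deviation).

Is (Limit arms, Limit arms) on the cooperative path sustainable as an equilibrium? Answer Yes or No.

No

Comparing payoff streams over the 6 periods until play realigns: cooperate → 9(1+δ+…+δ^5); deviate → 20 + 6(δ+…+δ^5).
Cooperation is sustained iff (9−6)(δ+…+δ^5) ≥ 20−9.
δ+…+δ^5 = 3/7·(1−(3/7)^5)/(1−3/7) = 0.7392, and (20−9)/(9−6) = 3.6667.
0.7392 < 3.6667, so cooperation is not sustainable.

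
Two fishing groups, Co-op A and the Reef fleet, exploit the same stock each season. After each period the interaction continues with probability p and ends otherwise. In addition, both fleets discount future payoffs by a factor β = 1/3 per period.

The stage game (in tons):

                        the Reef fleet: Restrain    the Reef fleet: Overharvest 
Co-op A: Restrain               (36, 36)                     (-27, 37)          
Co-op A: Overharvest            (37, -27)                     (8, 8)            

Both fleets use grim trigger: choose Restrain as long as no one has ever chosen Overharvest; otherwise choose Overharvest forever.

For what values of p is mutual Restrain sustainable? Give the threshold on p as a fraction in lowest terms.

With continuation probability p and discount β, the effective per-period discount factor is βp.
Grim-trigger IC: βp ≥ (37−36)/(37−8) = 1/29.
So p ≥ (1/29)/(1/3) = 3/29.

3/29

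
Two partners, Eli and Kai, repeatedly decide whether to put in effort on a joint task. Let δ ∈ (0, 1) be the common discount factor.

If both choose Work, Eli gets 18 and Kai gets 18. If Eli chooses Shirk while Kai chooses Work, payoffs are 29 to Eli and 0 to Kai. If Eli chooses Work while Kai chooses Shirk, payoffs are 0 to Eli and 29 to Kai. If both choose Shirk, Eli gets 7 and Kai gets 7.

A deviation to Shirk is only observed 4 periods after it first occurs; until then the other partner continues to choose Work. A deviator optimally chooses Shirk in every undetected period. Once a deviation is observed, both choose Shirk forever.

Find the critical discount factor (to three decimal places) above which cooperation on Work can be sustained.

Deviating for the 4 undetected periods gains 29−18 = 11 per period over cooperation, then loses 18−7 = 11 per period forever once punishment starts.
Gain: 11(1 + δ + … + δ^3); loss: 11·δ^4/(1−δ).
No profitable deviation ⇔ 11(1−δ^4) ≤ 11·δ^4, i.e. δ^4 ≥ 11/(11+11) = 1/2.
Hence δ ≥ (1/2)^(1/4) ≈ 0.841.

0.841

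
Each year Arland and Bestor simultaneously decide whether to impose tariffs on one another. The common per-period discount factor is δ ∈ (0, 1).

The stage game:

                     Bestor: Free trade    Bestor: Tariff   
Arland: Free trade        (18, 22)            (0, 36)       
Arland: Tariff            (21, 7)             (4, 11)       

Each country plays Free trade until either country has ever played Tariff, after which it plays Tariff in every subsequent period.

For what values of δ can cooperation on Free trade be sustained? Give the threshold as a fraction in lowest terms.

14/25

Arland's threshold: (21−18)/(21−4) = 3/17.
Bestor's threshold: (36−22)/(36−11) = 14/25.
3/17 < 14/25, so Bestor binds and δ* = 14/25.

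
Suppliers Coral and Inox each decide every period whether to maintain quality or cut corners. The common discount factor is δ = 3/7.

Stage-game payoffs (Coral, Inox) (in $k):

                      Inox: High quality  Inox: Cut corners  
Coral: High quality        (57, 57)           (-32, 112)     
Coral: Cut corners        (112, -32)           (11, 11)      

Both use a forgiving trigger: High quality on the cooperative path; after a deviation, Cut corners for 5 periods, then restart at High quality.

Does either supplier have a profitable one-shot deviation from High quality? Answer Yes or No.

IC: δ+…+δ^5 ≥ (112−57)/(57−11) = 55/46.
At δ = 3/7: partial sum = 0.7392 < 1.1957. Cooperation not sustainable.

Yes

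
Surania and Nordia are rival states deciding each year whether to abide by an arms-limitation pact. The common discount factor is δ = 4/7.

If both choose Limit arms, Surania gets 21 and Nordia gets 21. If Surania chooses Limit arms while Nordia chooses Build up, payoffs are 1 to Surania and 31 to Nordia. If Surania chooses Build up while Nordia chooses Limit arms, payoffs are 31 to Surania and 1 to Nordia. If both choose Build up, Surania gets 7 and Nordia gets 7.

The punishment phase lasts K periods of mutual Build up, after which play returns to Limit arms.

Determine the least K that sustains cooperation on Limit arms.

IC: δ(1−δ^K)/(1−δ) ≥ (31−21)/(21−7) = 5/7.
With δ = 4/7: need 1 − δ^K ≥ 5/7·(1−4/7)/(4/7), i.e. δ^K ≤ 0.4643.
Since (4/7)^1 = 0.5714 and (4/7)^2 = 0.3265, the smallest such K is 2.

2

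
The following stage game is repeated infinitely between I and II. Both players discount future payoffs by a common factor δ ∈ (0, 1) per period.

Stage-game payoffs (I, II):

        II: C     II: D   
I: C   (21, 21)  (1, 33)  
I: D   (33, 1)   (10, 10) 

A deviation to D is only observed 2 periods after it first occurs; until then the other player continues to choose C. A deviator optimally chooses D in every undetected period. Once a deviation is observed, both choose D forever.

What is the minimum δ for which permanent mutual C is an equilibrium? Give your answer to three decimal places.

0.722

The best deviation is to choose D for all 2 undetected periods, earning 33 each, then 10 forever once detected.
Deviation value: 33(1−δ^2)/(1−δ) + 10δ^2/(1−δ); cooperation value: 21/(1−δ).
IC: 21 ≥ 33(1−δ^2) + 10δ^2 = 33 − 23δ^2.
So δ^2 ≥ 12/23, giving δ ≥ (12/23)^(1/2) ≈ 0.722.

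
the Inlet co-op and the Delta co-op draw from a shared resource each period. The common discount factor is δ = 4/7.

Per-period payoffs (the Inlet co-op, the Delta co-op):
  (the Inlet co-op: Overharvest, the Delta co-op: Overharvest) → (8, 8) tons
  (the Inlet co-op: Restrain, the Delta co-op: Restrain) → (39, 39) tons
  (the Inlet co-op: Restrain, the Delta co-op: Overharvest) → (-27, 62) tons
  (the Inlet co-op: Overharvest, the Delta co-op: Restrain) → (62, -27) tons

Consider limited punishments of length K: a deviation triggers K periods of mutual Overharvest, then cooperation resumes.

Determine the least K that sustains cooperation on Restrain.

Need Σ_{k=1}^{K} δ^k ≥ (62−39)/(39−8) = 0.7419 at δ = 4/7.
At K = 1 the sum is 0.5714 < 0.7419; at K = 2 it is 0.8980 ≥ 0.7419.
So the minimum punishment length is K = 2.

2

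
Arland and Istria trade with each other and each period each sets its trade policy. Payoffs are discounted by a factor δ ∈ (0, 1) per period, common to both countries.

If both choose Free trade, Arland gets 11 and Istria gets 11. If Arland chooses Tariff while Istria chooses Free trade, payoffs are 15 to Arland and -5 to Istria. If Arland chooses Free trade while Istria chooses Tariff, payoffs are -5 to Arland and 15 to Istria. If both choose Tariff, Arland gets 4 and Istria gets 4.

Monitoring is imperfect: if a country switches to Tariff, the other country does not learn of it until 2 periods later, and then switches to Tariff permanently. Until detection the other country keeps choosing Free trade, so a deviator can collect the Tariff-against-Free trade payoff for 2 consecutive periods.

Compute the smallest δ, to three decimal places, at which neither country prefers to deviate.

0.603

A deviator earns 15 for 2 periods, then 4 forever; cooperating earns 11 forever. Multiplying the IC by (1−δ):
11 ≥ 15(1−δ^2) + 4δ^2, so 11·δ^2 ≥ 4 and δ^2 ≥ 4/11.
δ ≥ (4/11)^(1/2) ≈ 0.603.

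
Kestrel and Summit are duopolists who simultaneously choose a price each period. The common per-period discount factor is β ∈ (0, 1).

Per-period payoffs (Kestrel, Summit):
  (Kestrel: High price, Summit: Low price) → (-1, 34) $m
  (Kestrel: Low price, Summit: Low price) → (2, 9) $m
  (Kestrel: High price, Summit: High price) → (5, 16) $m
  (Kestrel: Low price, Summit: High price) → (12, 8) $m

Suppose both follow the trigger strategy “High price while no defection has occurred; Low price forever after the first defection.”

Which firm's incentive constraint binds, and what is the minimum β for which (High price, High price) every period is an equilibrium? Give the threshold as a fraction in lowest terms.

Summit; β ≥ 18/25

Kestrel: cooperation gives 5 each period; deviation gives 12 once then 2 forever.
  5/(1−β) ≥ 12 + 2β/(1−β) ⇒ β ≥ 7/10.
Summit: cooperation gives 16 each period; deviation gives 34 once then 9 forever.
  β ≥ 18/25.
Both must hold, so the binding constraint is Summit's: β ≥ 18/25.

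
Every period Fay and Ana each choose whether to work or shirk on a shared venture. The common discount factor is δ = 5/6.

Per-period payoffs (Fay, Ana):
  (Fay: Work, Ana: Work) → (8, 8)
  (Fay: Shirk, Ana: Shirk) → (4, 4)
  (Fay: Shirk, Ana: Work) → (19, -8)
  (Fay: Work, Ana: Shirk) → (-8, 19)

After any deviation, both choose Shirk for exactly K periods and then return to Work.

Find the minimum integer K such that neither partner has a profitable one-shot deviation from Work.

No profitable deviation requires (8−4)(δ+…+δ^K) ≥ 19−8, i.e. δ+…+δ^K ≥ 11/4 ≈ 2.7500.
With δ = 5/6, the partial sums are K=1: 0.8333, K=2: 1.5278, K=3: 2.1065, K=4: 2.5887, K=5: 2.9906.
K = 5 is the first length at which the sum reaches 2.7500.

5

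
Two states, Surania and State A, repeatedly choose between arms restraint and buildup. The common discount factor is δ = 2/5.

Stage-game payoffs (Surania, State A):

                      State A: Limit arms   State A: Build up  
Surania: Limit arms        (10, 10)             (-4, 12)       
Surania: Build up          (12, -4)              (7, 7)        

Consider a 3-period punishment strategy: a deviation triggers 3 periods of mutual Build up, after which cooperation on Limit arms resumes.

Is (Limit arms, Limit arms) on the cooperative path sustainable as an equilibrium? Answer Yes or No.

IC: δ+…+δ^3 ≥ (12−10)/(10−7) = 2/3.
At δ = 2/5: partial sum = 0.6240 < 0.6667. Cooperation not sustainable.

No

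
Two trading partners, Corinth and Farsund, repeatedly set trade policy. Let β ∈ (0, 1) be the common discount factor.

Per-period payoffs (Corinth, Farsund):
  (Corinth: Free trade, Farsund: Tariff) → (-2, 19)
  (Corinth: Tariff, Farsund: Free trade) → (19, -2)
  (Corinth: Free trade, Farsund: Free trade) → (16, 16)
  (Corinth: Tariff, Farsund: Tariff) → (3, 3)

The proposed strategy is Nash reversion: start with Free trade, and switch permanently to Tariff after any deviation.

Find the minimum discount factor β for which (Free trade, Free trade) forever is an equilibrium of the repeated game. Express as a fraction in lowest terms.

Cooperation forever yields 16 each period: 16/(1−β).
Deviating yields 19 once, then 3 forever: 19 + 3β/(1−β).
No profitable deviation requires 16/(1−β) ≥ 19 + 3β/(1−β).
Multiplying by (1−β): 16 ≥ 19(1−β) + 3β = 19 − 16β.
So 16β ≥ 3, i.e. β ≥ 3/16.

3/16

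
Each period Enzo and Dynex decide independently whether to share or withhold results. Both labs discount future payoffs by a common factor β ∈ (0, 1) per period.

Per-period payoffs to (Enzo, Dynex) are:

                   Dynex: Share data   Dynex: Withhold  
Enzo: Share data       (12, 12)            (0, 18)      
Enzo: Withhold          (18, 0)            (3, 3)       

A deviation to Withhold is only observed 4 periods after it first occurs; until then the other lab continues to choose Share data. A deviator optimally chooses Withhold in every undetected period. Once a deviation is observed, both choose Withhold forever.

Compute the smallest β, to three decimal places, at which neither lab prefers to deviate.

0.795

The best deviation is to choose Withhold for all 4 undetected periods, earning 18 each, then 3 forever once detected.
Deviation value: 18(1−β^4)/(1−β) + 3β^4/(1−β); cooperation value: 12/(1−β).
IC: 12 ≥ 18(1−β^4) + 3β^4 = 18 − 15β^4.
So β^4 ≥ 6/15 = 2/5, giving β ≥ (2/5)^(1/4) ≈ 0.795.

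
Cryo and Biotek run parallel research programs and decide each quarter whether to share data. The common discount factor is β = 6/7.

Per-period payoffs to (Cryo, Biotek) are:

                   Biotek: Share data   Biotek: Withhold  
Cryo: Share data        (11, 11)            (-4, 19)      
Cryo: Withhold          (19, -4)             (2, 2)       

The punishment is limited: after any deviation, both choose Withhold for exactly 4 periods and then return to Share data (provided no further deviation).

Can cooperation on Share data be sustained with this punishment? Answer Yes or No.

Comparing payoff streams over the 5 periods until play realigns: cooperate → 11(1+β+…+β^4); deviate → 19 + 2(β+…+β^4).
Cooperation is sustained iff (11−2)(β+…+β^4) ≥ 19−11.
β+…+β^4 = 6/7·(1−(6/7)^4)/(1−6/7) = 2.7613, and (19−11)/(11−2) = 0.8889.
2.7613 ≥ 0.8889, so cooperation is sustainable.

Yes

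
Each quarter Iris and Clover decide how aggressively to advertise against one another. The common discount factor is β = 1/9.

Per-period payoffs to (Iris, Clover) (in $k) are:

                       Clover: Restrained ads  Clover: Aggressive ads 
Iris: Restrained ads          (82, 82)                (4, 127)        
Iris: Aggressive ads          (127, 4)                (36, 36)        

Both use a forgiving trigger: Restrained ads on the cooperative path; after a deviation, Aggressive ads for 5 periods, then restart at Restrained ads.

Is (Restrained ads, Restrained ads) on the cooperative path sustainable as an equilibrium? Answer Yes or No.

No

IC: β+…+β^5 ≥ (127−82)/(82−36) = 45/46.
At β = 1/9: partial sum = 0.1250 < 0.9783. Cooperation not sustainable.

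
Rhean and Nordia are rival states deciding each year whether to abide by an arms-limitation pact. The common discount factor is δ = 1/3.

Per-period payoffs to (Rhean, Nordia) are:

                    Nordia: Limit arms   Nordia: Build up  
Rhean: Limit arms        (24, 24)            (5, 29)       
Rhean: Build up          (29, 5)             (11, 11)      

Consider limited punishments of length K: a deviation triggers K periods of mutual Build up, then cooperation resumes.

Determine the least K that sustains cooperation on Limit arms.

2

IC: δ(1−δ^K)/(1−δ) ≥ (29−24)/(24−11) = 5/13.
With δ = 1/3: need 1 − δ^K ≥ 5/13·(1−1/3)/(1/3), i.e. δ^K ≤ 0.2308.
Since (1/3)^1 = 0.3333 and (1/3)^2 = 0.1111, the smallest such K is 2.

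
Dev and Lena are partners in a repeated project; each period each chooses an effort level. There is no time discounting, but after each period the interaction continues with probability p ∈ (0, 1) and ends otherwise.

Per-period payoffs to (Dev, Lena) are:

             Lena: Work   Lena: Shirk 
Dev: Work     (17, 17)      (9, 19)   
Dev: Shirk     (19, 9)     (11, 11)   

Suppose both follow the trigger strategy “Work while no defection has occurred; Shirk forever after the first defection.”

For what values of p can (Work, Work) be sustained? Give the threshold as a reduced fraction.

1/4

Expected cooperation value is 17 + p·17 + p²·17 + … = 17/(1−p); deviation gives 19 + p·11/(1−p).
17 ≥ 19(1−p) + 11p ⇒ 8p ≥ 2 ⇒ p ≥ 2/8 = 1/4.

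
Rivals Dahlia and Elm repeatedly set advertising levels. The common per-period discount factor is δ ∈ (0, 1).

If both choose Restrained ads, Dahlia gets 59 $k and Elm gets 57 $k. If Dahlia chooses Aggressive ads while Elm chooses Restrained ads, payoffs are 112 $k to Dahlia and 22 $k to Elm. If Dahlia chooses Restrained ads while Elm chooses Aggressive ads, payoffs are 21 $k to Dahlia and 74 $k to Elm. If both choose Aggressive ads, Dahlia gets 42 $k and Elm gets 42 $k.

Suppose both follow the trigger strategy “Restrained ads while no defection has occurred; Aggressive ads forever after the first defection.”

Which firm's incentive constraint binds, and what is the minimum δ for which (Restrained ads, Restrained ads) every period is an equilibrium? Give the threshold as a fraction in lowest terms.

Dahlia; δ ≥ 53/70

For Dahlia: deviation gain 112−59 = 53, per-period punishment loss 59−42 = 17. IC gives δ ≥ 53/70.
For Elm: gain 17, loss 15 per period, so δ ≥ 17/32.
The tighter constraint is Dahlia's, so cooperation needs δ ≥ 53/70.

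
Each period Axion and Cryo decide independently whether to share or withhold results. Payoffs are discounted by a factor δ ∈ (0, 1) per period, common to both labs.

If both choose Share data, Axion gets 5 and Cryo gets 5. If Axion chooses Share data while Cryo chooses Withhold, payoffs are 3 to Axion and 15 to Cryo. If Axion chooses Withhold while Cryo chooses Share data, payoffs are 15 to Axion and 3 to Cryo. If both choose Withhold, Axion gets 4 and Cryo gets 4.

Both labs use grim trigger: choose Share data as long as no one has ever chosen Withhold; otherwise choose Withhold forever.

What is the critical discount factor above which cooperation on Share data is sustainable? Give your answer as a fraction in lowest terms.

10/11

One-period gain from deviating is 15 − 5 = 10. The loss is 5 − 4 = 1 in every subsequent period, with present value 1·δ/(1−δ).
Deviation is unprofitable when 1·δ/(1−δ) ≥ 10, i.e. δ/(1−δ) ≥ 10.
Equivalently δ ≥ 10/(10+1) = 10/11.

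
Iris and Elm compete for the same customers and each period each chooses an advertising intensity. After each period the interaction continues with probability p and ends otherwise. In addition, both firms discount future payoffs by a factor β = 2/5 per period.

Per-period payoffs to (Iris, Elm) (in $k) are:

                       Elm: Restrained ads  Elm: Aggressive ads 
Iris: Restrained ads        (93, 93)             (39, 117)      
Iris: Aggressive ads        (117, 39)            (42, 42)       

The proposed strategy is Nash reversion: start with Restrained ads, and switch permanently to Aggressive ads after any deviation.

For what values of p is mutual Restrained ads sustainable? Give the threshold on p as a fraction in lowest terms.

4/5

Expected continuation weight on next period's payoff is β·p = 2/5·p, which plays the role of the discount factor.
Cooperation requires 2/5·p ≥ (117−93)/(117−42) = 8/25, hence p ≥ 4/5.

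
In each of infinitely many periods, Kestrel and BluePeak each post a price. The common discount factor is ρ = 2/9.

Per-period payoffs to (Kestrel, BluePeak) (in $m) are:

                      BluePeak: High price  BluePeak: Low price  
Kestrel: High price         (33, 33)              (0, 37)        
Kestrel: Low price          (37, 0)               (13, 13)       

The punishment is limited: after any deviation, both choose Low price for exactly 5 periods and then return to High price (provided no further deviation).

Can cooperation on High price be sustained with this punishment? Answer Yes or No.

Comparing payoff streams over the 6 periods until play realigns: cooperate → 33(1+ρ+…+ρ^5); deviate → 37 + 13(ρ+…+ρ^5).
Cooperation is sustained iff (33−13)(ρ+…+ρ^5) ≥ 37−33.
ρ+…+ρ^5 = 2/9·(1−(2/9)^5)/(1−2/9) = 0.2856, and (37−33)/(33−13) = 0.2000.
0.2856 ≥ 0.2000, so cooperation is sustainable.

Yes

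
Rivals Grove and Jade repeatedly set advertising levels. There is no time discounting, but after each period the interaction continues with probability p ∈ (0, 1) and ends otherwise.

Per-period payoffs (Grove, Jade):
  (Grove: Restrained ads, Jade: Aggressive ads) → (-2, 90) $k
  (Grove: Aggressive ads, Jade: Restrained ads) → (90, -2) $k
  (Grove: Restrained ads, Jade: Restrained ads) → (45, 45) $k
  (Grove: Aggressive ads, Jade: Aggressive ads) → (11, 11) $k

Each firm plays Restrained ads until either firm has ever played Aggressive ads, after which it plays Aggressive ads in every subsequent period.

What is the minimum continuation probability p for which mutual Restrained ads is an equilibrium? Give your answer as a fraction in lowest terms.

45/79

With no time discounting, the continuation probability p plays the role of the discount factor.
Grim-trigger IC: 45/(1−p) ≥ 90 + 11p/(1−p) ⇒ p ≥ (90−45)/(90−11) = 45/79.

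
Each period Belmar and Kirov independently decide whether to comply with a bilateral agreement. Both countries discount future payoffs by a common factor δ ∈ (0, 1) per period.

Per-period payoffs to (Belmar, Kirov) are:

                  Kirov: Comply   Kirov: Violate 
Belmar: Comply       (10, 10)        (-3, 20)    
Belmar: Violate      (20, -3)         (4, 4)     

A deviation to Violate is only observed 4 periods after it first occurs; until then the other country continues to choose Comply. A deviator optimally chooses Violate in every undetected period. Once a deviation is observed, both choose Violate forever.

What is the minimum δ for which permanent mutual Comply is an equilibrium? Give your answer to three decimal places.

0.889

Deviating for the 4 undetected periods gains 20−10 = 10 per period over cooperation, then loses 10−4 = 6 per period forever once punishment starts.
Gain: 10(1 + δ + … + δ^3); loss: 6·δ^4/(1−δ).
No profitable deviation ⇔ 10(1−δ^4) ≤ 6·δ^4, i.e. δ^4 ≥ 10/(10+6) = 5/8.
Hence δ ≥ (5/8)^(1/4) ≈ 0.889.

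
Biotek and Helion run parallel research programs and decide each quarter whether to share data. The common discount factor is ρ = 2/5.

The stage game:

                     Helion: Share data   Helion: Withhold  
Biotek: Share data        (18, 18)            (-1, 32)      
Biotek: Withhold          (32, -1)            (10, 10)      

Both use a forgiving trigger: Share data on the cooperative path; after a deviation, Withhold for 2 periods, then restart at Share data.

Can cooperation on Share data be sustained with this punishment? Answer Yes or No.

No

IC: ρ+…+ρ^2 ≥ (32−18)/(18−10) = 7/4.
At ρ = 2/5: partial sum = 0.5600 < 1.7500. Cooperation not sustainable.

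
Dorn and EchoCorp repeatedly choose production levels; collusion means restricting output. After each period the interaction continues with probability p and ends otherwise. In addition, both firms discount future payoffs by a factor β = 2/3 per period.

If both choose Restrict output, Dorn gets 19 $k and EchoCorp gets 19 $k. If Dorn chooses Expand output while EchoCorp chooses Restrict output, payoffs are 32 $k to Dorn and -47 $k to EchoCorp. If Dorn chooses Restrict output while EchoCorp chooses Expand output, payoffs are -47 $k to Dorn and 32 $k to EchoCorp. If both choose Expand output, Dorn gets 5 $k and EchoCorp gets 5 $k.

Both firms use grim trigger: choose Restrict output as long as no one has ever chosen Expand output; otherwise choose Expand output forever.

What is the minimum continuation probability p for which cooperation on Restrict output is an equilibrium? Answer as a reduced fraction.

With continuation probability p and discount β, the effective per-period discount factor is βp.
Grim-trigger IC: βp ≥ (32−19)/(32−5) = 13/27.
So p ≥ (13/27)/(2/3) = 13/18.

13/18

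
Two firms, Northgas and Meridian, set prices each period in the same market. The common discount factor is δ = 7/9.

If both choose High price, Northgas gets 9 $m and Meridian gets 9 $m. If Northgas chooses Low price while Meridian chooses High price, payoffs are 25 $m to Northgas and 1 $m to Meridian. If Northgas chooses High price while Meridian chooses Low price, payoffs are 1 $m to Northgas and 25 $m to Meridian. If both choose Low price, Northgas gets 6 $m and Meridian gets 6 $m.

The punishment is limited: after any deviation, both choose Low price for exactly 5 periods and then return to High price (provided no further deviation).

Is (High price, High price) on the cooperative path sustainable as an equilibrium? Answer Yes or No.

No

A one-shot deviation gives 25 now, then 6 for 5 periods, then back to 9.
Gain from deviating: (25−9) today; loss: (9−6) in each of the next 5 periods.
No-deviation condition: (9−6)(δ+…+δ^5) ≥ 25−9, i.e. δ+…+δ^5 ≥ 16/3.
At δ = 7/9: δ+…+δ^5 = 2.5038 < 5.3333.
So cooperation is not sustainable.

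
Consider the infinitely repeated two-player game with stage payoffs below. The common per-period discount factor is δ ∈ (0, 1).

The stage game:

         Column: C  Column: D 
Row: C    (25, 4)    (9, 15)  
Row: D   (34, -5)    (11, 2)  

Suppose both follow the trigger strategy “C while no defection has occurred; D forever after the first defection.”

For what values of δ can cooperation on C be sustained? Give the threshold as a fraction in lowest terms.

Row's threshold: (34−25)/(34−11) = 9/23.
Column's threshold: (15−4)/(15−2) = 11/13.
9/23 < 11/13, so Column binds and δ* = 11/13.

11/13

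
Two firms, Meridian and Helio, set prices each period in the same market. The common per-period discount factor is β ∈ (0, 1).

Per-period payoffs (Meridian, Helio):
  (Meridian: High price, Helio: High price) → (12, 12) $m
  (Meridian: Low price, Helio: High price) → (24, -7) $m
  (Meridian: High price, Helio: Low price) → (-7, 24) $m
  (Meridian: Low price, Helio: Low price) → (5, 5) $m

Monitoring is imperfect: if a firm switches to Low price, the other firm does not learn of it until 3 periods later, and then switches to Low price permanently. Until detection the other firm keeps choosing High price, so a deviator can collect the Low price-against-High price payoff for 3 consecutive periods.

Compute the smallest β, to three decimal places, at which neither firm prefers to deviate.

0.858

The best deviation is to choose Low price for all 3 undetected periods, earning 24 each, then 5 forever once detected.
Deviation value: 24(1−β^3)/(1−β) + 5β^3/(1−β); cooperation value: 12/(1−β).
IC: 12 ≥ 24(1−β^3) + 5β^3 = 24 − 19β^3.
So β^3 ≥ 12/19, giving β ≥ (12/19)^(1/3) ≈ 0.858.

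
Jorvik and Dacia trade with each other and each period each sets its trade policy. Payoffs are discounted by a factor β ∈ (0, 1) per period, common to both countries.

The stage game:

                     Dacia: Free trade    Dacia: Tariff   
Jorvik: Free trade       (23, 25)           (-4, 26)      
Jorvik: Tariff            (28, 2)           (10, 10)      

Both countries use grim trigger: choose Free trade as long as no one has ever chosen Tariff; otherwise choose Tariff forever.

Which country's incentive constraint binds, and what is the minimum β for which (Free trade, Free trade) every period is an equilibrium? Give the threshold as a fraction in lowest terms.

Jorvik; β ≥ 5/18

Jorvik's threshold: (28−23)/(28−10) = 5/18.
Dacia's threshold: (26−25)/(26−10) = 1/16.
5/18 > 1/16, so Jorvik binds and β* = 5/18.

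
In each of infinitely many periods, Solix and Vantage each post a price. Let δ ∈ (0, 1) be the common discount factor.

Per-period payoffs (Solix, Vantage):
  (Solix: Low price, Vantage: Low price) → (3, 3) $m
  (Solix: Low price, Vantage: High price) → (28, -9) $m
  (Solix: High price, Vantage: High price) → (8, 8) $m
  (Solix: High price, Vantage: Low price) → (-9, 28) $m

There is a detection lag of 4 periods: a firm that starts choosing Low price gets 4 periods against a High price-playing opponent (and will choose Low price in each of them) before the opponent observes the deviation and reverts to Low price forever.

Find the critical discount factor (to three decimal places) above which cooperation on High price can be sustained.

Deviating for the 4 undetected periods gains 28−8 = 20 per period over cooperation, then loses 8−3 = 5 per period forever once punishment starts.
Gain: 20(1 + δ + … + δ^3); loss: 5·δ^4/(1−δ).
No profitable deviation ⇔ 20(1−δ^4) ≤ 5·δ^4, i.e. δ^4 ≥ 20/(20+5) = 4/5.
Hence δ ≥ (4/5)^(1/4) ≈ 0.946.

0.946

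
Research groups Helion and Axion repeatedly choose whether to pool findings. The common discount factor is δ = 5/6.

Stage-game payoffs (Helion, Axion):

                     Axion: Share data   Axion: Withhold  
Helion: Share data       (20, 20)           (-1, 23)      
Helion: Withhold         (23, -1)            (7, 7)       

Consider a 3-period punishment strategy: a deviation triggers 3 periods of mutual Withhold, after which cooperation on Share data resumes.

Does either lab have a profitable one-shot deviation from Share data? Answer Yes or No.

Comparing payoff streams over the 4 periods until play realigns: cooperate → 20(1+δ+…+δ^3); deviate → 23 + 7(δ+…+δ^3).
Cooperation is sustained iff (20−7)(δ+…+δ^3) ≥ 23−20.
δ+…+δ^3 = 5/6·(1−(5/6)^3)/(1−5/6) = 2.1065, and (23−20)/(20−7) = 0.2308.
2.1065 ≥ 0.2308, so cooperation is sustainable.

No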